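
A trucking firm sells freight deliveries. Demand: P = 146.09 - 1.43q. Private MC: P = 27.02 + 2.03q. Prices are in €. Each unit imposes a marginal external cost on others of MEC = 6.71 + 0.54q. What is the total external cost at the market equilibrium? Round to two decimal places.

Market equilibrium (private): 27.02 + 2.03q = 146.09 - 1.43q → q_m = 34.4133.
Total external cost = ∫₀^{q_m} (6.71 + 0.54q) dq = 6.71×34.4133 + ½×0.54×34.4133² = 550.6676.

€550.67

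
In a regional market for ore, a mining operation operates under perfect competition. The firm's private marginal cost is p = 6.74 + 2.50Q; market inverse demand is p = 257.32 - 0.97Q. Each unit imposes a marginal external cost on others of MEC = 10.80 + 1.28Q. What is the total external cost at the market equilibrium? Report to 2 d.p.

Market equilibrium (private): 6.74 + 2.50Q = 257.32 - 0.97Q → Q_m = 72.2133.
Total external cost = ∫₀^{Q_m} (10.80 + 1.28Q) dQ = 10.80×72.2133 + ½×1.28×72.2133² = 4117.3505.

4117.35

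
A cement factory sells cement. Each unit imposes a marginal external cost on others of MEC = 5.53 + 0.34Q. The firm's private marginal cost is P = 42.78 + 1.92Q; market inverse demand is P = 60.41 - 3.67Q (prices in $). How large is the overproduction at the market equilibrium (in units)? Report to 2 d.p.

1.11 units

Market equilibrium (private): 42.78 + 1.92Q = 60.41 - 3.67Q → Q_m = 3.1538.
Social marginal cost = private MC + MEC = 48.31 + 2.26Q.
Set SMC = demand: 48.31 + 2.26Q = 60.41 - 3.67Q → Q* = 2.0405.
Gap = |3.1538 − 2.0405| = 1.1133.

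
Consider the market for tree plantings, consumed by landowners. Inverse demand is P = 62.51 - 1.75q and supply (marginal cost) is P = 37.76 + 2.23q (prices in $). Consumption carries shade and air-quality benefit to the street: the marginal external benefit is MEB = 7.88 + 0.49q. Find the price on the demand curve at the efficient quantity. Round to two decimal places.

Social marginal benefit = demand + MEB = 70.39 - 1.26q.
Set SMB = MC: 70.39 - 1.26q = 37.76 + 2.23q → q* = 9.3496.
Consumer price on the demand curve at q*: 62.51 − 1.75×9.3496 = 46.1482.

P = $46.15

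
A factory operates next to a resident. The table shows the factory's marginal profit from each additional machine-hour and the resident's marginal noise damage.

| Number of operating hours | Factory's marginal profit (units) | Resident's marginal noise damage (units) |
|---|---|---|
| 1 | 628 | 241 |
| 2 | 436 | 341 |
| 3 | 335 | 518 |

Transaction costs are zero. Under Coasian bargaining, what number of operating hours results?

2

Bargaining reaches the level where marginal profit last exceeds marginal noise damage.
That holds through level 2 (436 ≥ 341) but not at 3 (335 < 518).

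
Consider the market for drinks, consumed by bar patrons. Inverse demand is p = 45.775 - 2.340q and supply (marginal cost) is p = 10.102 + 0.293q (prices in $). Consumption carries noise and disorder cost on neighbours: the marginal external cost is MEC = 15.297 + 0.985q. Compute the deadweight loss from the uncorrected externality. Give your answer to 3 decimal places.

DWL = $113.374

Market equilibrium (private): 10.102 + 0.293q = 45.775 - 2.340q → q_m = 13.5484.
Social marginal benefit = demand − MEC = 30.478 - 3.325q.
Set SMB = MC: 30.478 - 3.325q = 10.102 + 0.293q → q* = 5.6318.
The welfare-loss triangle has base |q_m − q*| and height MEC(q_m) (the vertical gap between SMB and MC is zero at q* and MEC at q_m).
DWL = ½ × 7.9166 × 28.6422 = 113.3744.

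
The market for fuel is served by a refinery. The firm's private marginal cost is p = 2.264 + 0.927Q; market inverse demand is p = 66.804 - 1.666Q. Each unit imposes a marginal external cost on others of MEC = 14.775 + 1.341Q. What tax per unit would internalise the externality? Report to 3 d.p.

Social marginal cost = private MC + MEC = 17.039 + 2.268Q.
Set SMC = demand: 17.039 + 2.268Q = 66.804 - 1.666Q → Q* = 12.6500.
The Pigouvian tax equals MEC at Q*: 14.775 + 1.341×12.6500 = 31.7387.

tax = 31.739 per unit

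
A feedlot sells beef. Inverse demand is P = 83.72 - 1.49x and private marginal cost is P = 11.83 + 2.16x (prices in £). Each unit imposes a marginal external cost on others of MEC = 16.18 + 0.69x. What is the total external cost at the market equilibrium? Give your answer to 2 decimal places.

Market equilibrium (private): 11.83 + 2.16x = 83.72 - 1.49x → x_m = 19.6959.
Total external cost = ∫₀^{x_m} (16.18 + 0.69x) dx = 16.18×19.6959 + ½×0.69×19.6959² = 452.5150.

£452.51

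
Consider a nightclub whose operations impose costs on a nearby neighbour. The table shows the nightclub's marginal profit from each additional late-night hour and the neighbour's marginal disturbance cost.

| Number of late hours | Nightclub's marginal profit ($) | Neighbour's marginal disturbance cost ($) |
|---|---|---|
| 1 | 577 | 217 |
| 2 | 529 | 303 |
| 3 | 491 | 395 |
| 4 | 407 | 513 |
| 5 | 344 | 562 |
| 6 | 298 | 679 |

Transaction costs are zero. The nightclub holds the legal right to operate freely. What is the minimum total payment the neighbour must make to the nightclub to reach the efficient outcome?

$1049

Left alone the nightclub would choose level 6 (marginal profit stays positive).
Efficient level: k* = 3 (marginal profit ≥ marginal disturbance cost through 3).
The neighbour must at least cover the nightclub's forgone profit from cutting 6→3: 407 + 344 + 298 = 1049.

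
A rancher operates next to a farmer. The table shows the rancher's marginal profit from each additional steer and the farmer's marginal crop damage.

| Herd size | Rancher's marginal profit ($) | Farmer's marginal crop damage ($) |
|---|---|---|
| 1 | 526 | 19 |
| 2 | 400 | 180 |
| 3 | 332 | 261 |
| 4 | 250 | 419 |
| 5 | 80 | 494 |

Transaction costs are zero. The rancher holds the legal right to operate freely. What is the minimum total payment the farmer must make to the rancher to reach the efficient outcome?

Left alone the rancher would choose level 5 (marginal profit stays positive).
Efficient level: k* = 3 (marginal profit ≥ marginal crop damage through 3).
The farmer must at least cover the rancher's forgone profit from cutting 5→3: 250 + 80 = 330.

$330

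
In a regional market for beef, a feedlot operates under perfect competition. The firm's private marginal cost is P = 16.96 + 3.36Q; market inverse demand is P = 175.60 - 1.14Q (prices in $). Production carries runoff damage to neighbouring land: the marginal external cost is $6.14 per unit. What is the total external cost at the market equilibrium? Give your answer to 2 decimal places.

Market equilibrium (private): 16.96 + 3.36Q = 175.60 - 1.14Q → Q_m = 35.2533.
Total external cost = MEC × Q_m = 6.14 × 35.2533 = 216.4553.

$216.46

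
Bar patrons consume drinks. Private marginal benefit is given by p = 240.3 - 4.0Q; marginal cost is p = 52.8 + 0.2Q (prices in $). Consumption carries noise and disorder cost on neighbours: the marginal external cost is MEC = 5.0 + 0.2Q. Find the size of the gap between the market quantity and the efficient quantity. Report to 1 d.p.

3.2 units

Market equilibrium (private): 52.8 + 0.2Q = 240.3 - 4.0Q → Q_m = 44.6429.
Social marginal benefit = demand − MEC = 235.3 - 4.2Q.
Set SMB = MC: 235.3 - 4.2Q = 52.8 + 0.2Q → Q* = 41.4773.
Gap = |44.6429 − 41.4773| = 3.1656.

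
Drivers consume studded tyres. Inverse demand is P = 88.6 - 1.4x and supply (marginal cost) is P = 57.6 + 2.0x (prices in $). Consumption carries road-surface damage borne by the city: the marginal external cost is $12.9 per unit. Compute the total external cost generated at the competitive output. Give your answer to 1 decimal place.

$117.6

Market equilibrium (private): 57.6 + 2.0x = 88.6 - 1.4x → x_m = 9.1176.
Total external cost = MEC × x_m = 12.9 × 9.1176 = 117.6170.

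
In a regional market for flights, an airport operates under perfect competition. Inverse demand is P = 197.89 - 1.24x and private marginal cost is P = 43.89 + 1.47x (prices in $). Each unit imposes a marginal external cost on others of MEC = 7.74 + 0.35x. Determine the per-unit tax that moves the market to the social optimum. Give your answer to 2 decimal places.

tax = $24.47 per unit

Social marginal cost = private MC + MEC = 51.63 + 1.82x.
Set SMC = demand: 51.63 + 1.82x = 197.89 - 1.24x → x* = 47.7974.
The Pigouvian tax equals MEC at x*: 7.74 + 0.35×47.7974 = 24.4691.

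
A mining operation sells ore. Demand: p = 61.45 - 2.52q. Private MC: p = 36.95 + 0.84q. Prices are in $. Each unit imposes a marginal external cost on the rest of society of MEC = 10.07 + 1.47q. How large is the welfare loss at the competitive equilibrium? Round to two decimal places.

Market equilibrium (private): 36.95 + 0.84q = 61.45 - 2.52q → q_m = 7.2917.
Social marginal cost = private MC + MEC = 47.02 + 2.31q.
Set SMC = demand: 47.02 + 2.31q = 61.45 - 2.52q → q* = 2.9876.
Between q* and q_m the wedge SMC − demand runs linearly from 0 to MEC(q_m), so the loss is a triangle.
DWL = ½ × 4.3041 × 20.7888 = 44.7385.

DWL = $44.74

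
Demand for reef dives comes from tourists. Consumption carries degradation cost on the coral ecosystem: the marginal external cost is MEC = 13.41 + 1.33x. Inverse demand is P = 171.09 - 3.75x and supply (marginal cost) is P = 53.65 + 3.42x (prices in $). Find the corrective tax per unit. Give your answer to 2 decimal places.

tax = $29.69 per unit

Social marginal benefit = demand − MEC = 157.68 - 5.08x.
Set SMB = MC: 157.68 - 5.08x = 53.65 + 3.42x → x* = 12.2388.
The Pigouvian tax equals MEC at x*: 13.41 + 1.33×12.2388 = 29.6876.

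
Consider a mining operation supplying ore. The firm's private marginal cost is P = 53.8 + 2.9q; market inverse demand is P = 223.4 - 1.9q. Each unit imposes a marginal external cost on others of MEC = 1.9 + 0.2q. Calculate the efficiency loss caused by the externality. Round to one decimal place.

DWL = 8.0

Market equilibrium (private): 53.8 + 2.9q = 223.4 - 1.9q → q_m = 35.3333.
Social marginal cost = private MC + MEC = 55.7 + 3.1q.
Set SMC = demand: 55.7 + 3.1q = 223.4 - 1.9q → q* = 33.5400.
Height of the DWL triangle at q_m is SMC(q_m) − demand(q_m) = MEC(q_m) = 8.9667.
DWL = ½ × 1.7933 × 8.9667 = 8.0400.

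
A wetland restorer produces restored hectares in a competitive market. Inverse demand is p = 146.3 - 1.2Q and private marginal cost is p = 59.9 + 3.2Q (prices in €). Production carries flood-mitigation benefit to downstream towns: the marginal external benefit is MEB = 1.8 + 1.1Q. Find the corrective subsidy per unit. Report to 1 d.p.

subsidy = €31.2 per unit

Social marginal cost = private MC − MEB = 58.1 + 2.1Q.
Set SMC = demand: 58.1 + 2.1Q = 146.3 - 1.2Q → Q* = 26.7273.
The Pigouvian subsidy equals MEB at Q*: 1.8 + 1.1×26.7273 = 31.2000.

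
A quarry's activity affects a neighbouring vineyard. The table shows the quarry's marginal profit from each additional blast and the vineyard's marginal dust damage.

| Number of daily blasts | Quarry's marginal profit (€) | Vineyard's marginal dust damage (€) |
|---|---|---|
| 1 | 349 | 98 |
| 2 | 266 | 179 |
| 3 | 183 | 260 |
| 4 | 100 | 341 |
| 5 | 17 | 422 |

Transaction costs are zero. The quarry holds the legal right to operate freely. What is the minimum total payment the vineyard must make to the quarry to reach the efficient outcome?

€300

Left alone the quarry would choose level 5 (marginal profit stays positive).
Efficient level: k* = 2 (marginal profit ≥ marginal dust damage through 2).
The vineyard must at least cover the quarry's forgone profit from cutting 5→2: 183 + 100 + 17 = 300.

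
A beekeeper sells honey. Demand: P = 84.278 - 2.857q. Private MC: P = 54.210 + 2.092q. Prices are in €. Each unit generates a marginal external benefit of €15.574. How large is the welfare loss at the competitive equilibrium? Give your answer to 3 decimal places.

Market equilibrium (private): 54.210 + 2.092q = 84.278 - 2.857q → q_m = 6.0756.
Social marginal cost = private MC − MEB = 38.636 + 2.092q.
Set SMC = demand: 38.636 + 2.092q = 84.278 - 2.857q → q* = 9.2225.
Between q* and q_m the wedge demand − SMC runs linearly from 0 to MEB(q_m), so the loss is a triangle.
DWL = ½ × 3.1469 × 15.5740 = 24.5049.

DWL = €24.505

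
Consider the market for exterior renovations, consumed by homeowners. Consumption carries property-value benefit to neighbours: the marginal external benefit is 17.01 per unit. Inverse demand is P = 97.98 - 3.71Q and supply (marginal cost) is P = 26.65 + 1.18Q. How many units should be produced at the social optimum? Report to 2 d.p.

Social marginal benefit = demand + MEB = 114.99 - 3.71Q.
Set SMB = MC: 114.99 - 3.71Q = 26.65 + 1.18Q → Q* = 18.0654.

Q* = 18.07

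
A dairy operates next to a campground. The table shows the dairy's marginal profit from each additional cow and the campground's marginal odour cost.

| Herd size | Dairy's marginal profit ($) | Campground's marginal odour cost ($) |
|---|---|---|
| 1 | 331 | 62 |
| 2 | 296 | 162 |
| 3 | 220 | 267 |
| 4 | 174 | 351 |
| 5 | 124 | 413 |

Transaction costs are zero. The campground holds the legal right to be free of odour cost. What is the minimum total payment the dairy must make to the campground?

Efficient level: marginal profit ≥ marginal odour cost through level 2, so k* = 2.
With the campground holding the right, the dairy must at least compensate total damage at k*: 62 + 162 = 224.

$224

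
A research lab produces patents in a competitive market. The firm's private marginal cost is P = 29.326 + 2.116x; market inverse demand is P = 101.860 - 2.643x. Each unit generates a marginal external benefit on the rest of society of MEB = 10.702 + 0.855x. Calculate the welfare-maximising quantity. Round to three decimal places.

x* = 21.321

Social marginal cost = private MC − MEB = 18.624 + 1.261x.
Set SMC = demand: 18.624 + 1.261x = 101.860 - 2.643x → x* = 21.3207.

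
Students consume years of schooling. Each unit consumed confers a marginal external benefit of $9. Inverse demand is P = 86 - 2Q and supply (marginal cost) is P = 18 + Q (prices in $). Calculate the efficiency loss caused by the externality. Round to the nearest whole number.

Market equilibrium (private): 18 + Q = 86 - 2Q → Q_m = 22.6667.
Social marginal benefit = demand + MEB = 95 - 2Q.
Set SMB = MC: 95 - 2Q = 18 + Q → Q* = 25.6667.
The welfare-loss triangle has base |Q_m − Q*| and height MEB(Q_m) (the vertical gap between SMB and MC is zero at Q* and MEB at Q_m).
DWL = ½ × 3.0000 × 9.0000 = 13.5000.

DWL = $14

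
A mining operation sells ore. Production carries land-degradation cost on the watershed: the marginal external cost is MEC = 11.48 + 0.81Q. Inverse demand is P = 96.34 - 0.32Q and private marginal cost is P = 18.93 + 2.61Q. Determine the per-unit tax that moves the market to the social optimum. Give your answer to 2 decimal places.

Social marginal cost = private MC + MEC = 30.41 + 3.42Q.
Set SMC = demand: 30.41 + 3.42Q = 96.34 - 0.32Q → Q* = 17.6283.
The Pigouvian tax equals MEC at Q*: 11.48 + 0.81×17.6283 = 25.7589.

tax = 25.76 per unit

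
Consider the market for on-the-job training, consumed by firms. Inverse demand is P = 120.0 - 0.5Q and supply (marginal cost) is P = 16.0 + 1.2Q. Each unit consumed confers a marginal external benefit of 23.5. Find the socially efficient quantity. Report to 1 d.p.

Q* = 75.0

Social marginal benefit = demand + MEB = 143.5 - 0.5Q.
Set SMB = MC: 143.5 - 0.5Q = 16.0 + 1.2Q → Q* = 75.0000.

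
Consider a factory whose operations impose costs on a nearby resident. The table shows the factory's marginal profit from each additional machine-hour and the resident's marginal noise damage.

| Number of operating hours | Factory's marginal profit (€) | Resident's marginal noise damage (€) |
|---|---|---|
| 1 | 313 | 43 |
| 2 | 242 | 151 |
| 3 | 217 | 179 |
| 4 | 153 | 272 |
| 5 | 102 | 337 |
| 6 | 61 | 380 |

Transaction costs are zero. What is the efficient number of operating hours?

Bargaining reaches the level where marginal profit last exceeds marginal noise damage.
That holds through level 3 (217 ≥ 179) but not at 4 (153 < 272).

3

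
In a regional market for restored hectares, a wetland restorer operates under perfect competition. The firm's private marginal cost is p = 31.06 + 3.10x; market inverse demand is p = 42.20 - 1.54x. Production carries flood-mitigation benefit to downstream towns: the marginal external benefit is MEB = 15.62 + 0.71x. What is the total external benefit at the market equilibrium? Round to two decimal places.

Market equilibrium (private): 31.06 + 3.10x = 42.20 - 1.54x → x_m = 2.4009.
Total external benefit = ∫₀^{x_m} (15.62 + 0.71x) dx = 15.62×2.4009 + ½×0.71×2.4009² = 39.5484.

39.55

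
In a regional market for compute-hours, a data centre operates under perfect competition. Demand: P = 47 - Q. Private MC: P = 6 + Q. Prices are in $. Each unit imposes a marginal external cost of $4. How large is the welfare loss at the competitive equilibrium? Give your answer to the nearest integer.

Market equilibrium (private): 6 + Q = 47 - Q → Q_m = 20.5000.
Social marginal cost = private MC + MEC = 10 + Q.
Set SMC = demand: 10 + Q = 47 - Q → Q* = 18.5000.
Between Q* and Q_m the wedge SMC − demand runs linearly from 0 to MEC(Q_m), so the loss is a triangle.
DWL = ½ × 2.0000 × 4.0000 = 4.0000.

DWL = $4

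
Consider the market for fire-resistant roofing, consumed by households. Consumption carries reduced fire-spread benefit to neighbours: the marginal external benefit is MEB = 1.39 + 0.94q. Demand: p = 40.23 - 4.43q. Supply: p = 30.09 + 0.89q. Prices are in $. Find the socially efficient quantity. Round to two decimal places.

q* = 2.63

Social marginal benefit = demand + MEB = 41.62 - 3.49q.
Set SMB = MC: 41.62 - 3.49q = 30.09 + 0.89q → q* = 2.6324.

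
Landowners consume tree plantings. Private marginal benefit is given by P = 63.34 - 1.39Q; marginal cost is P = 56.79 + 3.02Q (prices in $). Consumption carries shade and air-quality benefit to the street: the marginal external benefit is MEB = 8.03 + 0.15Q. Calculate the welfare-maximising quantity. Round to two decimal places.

Social marginal benefit = demand + MEB = 71.37 - 1.24Q.
Set SMB = MC: 71.37 - 1.24Q = 56.79 + 3.02Q → Q* = 3.4225.

Q* = 3.42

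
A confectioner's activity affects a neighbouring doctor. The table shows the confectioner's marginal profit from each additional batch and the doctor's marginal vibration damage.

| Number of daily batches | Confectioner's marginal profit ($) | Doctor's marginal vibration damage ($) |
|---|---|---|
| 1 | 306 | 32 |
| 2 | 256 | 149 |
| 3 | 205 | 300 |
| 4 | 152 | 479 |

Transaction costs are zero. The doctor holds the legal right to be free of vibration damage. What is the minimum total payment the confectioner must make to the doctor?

Efficient level: marginal profit ≥ marginal vibration damage through level 2, so k* = 2.
With the doctor holding the right, the confectioner must at least compensate total damage at k*: 32 + 149 = 181.

$181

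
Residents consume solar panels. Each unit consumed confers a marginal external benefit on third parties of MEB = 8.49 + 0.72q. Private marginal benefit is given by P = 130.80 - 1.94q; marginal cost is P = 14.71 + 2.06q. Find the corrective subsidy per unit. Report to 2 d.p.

subsidy = 35.84 per unit

Social marginal benefit = demand + MEB = 139.29 - 1.22q.
Set SMB = MC: 139.29 - 1.22q = 14.71 + 2.06q → q* = 37.9817.
The Pigouvian subsidy equals MEB at q*: 8.49 + 0.72×37.9817 = 35.8368.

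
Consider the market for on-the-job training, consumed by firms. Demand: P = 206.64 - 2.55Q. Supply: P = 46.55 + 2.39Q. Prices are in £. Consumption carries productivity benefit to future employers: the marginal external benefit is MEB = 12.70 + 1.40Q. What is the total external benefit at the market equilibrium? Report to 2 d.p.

£1146.71

Market equilibrium (private): 46.55 + 2.39Q = 206.64 - 2.55Q → Q_m = 32.4069.
Total external benefit = ∫₀^{Q_m} (12.70 + 1.40Q) dQ = 12.70×32.4069 + ½×1.40×32.4069² = 1146.7126.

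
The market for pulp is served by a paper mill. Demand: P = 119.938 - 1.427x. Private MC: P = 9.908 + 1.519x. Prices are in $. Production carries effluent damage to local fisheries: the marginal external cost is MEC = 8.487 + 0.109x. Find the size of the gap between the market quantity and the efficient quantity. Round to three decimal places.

Market equilibrium (private): 9.908 + 1.519x = 119.938 - 1.427x → x_m = 37.3489.
Social marginal cost = private MC + MEC = 18.395 + 1.628x.
Set SMC = demand: 18.395 + 1.628x = 119.938 - 1.427x → x* = 33.2383.
Gap = |37.3489 − 33.2383| = 4.1106.

4.111 units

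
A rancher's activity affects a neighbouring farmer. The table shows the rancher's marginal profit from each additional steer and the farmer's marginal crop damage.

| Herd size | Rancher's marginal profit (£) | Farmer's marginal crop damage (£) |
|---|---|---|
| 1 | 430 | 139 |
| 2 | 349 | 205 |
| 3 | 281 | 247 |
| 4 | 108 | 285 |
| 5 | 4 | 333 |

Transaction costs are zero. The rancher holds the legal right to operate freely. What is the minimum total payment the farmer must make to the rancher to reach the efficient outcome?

Left alone the rancher would choose level 5 (marginal profit stays positive).
Efficient level: k* = 3 (marginal profit ≥ marginal crop damage through 3).
The farmer must at least cover the rancher's forgone profit from cutting 5→3: 108 + 4 = 112.

£112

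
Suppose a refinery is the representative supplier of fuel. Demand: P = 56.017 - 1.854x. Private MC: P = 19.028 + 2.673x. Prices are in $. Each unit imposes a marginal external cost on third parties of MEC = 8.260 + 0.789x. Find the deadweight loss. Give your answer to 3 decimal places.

Market equilibrium (private): 19.028 + 2.673x = 56.017 - 1.854x → x_m = 8.1708.
Social marginal cost = private MC + MEC = 27.288 + 3.462x.
Set SMC = demand: 27.288 + 3.462x = 56.017 - 1.854x → x* = 5.4043.
Between x* and x_m the wedge SMC − demand runs linearly from 0 to MEC(x_m), so the loss is a triangle.
DWL = ½ × 2.7665 × 14.7067 = 20.3430.

DWL = $20.343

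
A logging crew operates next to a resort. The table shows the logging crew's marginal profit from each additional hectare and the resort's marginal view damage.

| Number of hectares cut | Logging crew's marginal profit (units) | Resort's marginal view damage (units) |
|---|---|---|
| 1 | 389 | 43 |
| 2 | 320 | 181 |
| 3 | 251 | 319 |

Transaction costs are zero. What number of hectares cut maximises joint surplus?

2

Bargaining reaches the level where marginal profit last exceeds marginal view damage.
That holds through level 2 (320 ≥ 181) but not at 3 (251 < 319).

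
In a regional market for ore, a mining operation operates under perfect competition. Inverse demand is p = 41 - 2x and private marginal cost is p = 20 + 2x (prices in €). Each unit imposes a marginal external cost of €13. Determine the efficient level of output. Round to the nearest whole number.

x* = 2

Social marginal cost = private MC + MEC = 33 + 2x.
Set SMC = demand: 33 + 2x = 41 - 2x → x* = 2.0000.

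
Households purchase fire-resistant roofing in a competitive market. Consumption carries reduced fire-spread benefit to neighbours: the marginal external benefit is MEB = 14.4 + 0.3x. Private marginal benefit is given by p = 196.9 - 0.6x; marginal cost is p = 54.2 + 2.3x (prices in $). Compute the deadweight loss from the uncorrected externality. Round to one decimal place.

Market equilibrium (private): 54.2 + 2.3x = 196.9 - 0.6x → x_m = 49.2069.
Social marginal benefit = demand + MEB = 211.3 - 0.3x.
Set SMB = MC: 211.3 - 0.3x = 54.2 + 2.3x → x* = 60.4231.
The welfare-loss triangle has base |x_m − x*| and height MEB(x_m) (the vertical gap between SMB and MC is zero at x* and MEB at x_m).
DWL = ½ × 11.2162 × 29.1621 = 163.5440.

DWL = $163.5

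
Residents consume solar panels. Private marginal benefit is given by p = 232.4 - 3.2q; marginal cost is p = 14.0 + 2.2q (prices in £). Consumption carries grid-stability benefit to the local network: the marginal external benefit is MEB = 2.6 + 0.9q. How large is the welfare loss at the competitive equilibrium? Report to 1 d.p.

Market equilibrium (private): 14.0 + 2.2q = 232.4 - 3.2q → q_m = 40.4444.
Social marginal benefit = demand + MEB = 235.0 - 2.3q.
Set SMB = MC: 235.0 - 2.3q = 14.0 + 2.2q → q* = 49.1111.
Height of the DWL triangle at q_m is SMB(q_m) − MC(q_m) = MEB(q_m) = 39.0000.
DWL = ½ × 8.6667 × 39.0000 = 169.0007.

DWL = £169.0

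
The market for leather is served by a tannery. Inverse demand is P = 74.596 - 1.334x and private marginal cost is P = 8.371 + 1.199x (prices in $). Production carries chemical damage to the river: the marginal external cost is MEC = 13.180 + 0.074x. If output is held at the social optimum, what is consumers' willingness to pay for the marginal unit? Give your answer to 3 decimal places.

P = $47.453

Social marginal cost = private MC + MEC = 21.551 + 1.273x.
Set SMC = demand: 21.551 + 1.273x = 74.596 - 1.334x → x* = 20.3471.
Consumer price on the demand curve at x*: 74.596 − 1.334×20.3471 = 47.4530.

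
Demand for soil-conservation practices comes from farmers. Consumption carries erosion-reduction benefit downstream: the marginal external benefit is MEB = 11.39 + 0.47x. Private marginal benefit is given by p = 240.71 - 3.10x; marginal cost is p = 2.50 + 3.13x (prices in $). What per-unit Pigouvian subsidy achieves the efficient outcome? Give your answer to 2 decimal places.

Social marginal benefit = demand + MEB = 252.10 - 2.63x.
Set SMB = MC: 252.10 - 2.63x = 2.50 + 3.13x → x* = 43.3333.
The Pigouvian subsidy equals MEB at x*: 11.39 + 0.47×43.3333 = 31.7567.

subsidy = $31.76 per unit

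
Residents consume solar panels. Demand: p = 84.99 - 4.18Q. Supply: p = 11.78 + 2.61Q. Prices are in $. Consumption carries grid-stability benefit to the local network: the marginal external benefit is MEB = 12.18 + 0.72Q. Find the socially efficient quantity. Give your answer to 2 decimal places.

Q* = 14.07

Social marginal benefit = demand + MEB = 97.17 - 3.46Q.
Set SMB = MC: 97.17 - 3.46Q = 11.78 + 2.61Q → Q* = 14.0675.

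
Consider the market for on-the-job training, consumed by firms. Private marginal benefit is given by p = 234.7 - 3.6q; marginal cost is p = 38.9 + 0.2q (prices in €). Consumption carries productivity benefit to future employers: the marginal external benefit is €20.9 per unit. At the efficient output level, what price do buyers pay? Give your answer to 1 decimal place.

Social marginal benefit = demand + MEB = 255.6 - 3.6q.
Set SMB = MC: 255.6 - 3.6q = 38.9 + 0.2q → q* = 57.0263.
Consumer price on the demand curve at q*: 234.7 − 3.6×57.0263 = 29.4053.

P = €29.4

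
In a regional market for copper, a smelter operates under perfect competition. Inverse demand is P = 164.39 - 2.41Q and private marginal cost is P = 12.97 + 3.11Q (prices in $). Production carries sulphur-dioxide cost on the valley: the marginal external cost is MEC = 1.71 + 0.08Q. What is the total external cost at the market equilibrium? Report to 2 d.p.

Market equilibrium (private): 12.97 + 3.11Q = 164.39 - 2.41Q → Q_m = 27.4312.
Total external cost = ∫₀^{Q_m} (1.71 + 0.08Q) dQ = 1.71×27.4312 + ½×0.08×27.4312² = 77.0062.

$77.01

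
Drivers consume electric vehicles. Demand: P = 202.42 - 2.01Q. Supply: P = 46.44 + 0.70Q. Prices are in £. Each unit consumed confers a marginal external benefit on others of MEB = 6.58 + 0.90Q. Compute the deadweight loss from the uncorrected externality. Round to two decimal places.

DWL = £941.55

Market equilibrium (private): 46.44 + 0.70Q = 202.42 - 2.01Q → Q_m = 57.5572.
Social marginal benefit = demand + MEB = 209.00 - 1.11Q.
Set SMB = MC: 209.00 - 1.11Q = 46.44 + 0.70Q → Q* = 89.8122.
The welfare-loss triangle has base |Q_m − Q*| and height MEB(Q_m) (the vertical gap between SMB and MC is zero at Q* and MEB at Q_m).
DWL = ½ × 32.2550 × 58.3815 = 941.5476.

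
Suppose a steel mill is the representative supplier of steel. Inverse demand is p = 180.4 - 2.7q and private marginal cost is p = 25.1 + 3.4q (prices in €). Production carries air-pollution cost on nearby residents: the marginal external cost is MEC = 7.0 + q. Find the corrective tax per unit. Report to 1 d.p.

tax = €27.9 per unit

Social marginal cost = private MC + MEC = 32.1 + 4.4q.
Set SMC = demand: 32.1 + 4.4q = 180.4 - 2.7q → q* = 20.8873.
The Pigouvian tax equals MEC at q*: 7.0 + 1.0×20.8873 = 27.8873.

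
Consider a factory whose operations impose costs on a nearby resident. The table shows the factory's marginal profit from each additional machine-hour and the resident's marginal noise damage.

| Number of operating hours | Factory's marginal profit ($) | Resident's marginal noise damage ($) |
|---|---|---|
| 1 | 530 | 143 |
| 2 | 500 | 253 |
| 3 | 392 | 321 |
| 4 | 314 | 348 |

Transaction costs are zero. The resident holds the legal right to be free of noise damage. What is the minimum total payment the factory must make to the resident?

$717

Efficient level: marginal profit ≥ marginal noise damage through level 3, so k* = 3.
With the resident holding the right, the factory must at least compensate total damage at k*: 143 + 253 + 321 = 717.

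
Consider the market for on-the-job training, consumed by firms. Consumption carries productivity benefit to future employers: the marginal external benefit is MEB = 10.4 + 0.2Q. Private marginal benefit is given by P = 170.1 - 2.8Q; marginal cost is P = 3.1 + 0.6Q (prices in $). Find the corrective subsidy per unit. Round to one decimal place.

subsidy = $21.5 per unit

Social marginal benefit = demand + MEB = 180.5 - 2.6Q.
Set SMB = MC: 180.5 - 2.6Q = 3.1 + 0.6Q → Q* = 55.4375.
The Pigouvian subsidy equals MEB at Q*: 10.4 + 0.2×55.4375 = 21.4875.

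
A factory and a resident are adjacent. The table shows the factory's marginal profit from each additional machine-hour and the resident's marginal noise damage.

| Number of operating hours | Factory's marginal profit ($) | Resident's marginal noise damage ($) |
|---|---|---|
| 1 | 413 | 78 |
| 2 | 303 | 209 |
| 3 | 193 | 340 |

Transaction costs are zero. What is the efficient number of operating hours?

2

Bargaining reaches the level where marginal profit last exceeds marginal noise damage.
That holds through level 2 (303 ≥ 209) but not at 3 (193 < 340).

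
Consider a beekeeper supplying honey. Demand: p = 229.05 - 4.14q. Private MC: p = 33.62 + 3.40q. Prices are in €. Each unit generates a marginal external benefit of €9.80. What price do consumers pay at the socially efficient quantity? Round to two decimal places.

P = €116.36

Social marginal cost = private MC − MEB = 23.82 + 3.40q.
Set SMC = demand: 23.82 + 3.40q = 229.05 - 4.14q → q* = 27.2188.
Consumer price on the demand curve at q*: 229.05 − 4.14×27.2188 = 116.3642.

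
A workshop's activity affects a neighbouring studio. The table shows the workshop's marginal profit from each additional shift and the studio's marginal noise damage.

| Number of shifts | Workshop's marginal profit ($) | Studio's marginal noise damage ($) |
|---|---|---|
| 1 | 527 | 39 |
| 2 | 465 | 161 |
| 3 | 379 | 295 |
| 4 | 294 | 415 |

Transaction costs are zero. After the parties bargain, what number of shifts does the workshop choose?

3

Bargaining reaches the level where marginal profit last exceeds marginal noise damage.
That holds through level 3 (379 ≥ 295) but not at 4 (294 < 415).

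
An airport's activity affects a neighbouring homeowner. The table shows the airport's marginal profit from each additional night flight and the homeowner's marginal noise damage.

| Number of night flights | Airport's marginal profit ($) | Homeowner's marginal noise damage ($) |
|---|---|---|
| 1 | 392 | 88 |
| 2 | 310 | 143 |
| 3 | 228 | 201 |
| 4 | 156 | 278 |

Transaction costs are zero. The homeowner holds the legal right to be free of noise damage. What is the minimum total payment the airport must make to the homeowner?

$432

Efficient level: marginal profit ≥ marginal noise damage through level 3, so k* = 3.
With the homeowner holding the right, the airport must at least compensate total damage at k*: 88 + 143 + 201 = 432.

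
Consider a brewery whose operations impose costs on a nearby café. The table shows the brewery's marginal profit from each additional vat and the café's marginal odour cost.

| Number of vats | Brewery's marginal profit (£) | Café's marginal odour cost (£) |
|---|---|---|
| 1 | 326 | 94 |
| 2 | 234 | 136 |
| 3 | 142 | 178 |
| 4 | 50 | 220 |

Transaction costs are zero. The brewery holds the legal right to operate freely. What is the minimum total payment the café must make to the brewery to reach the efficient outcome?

£192

Left alone the brewery would choose level 4 (marginal profit stays positive).
Efficient level: k* = 2 (marginal profit ≥ marginal odour cost through 2).
The café must at least cover the brewery's forgone profit from cutting 4→2: 142 + 50 = 192.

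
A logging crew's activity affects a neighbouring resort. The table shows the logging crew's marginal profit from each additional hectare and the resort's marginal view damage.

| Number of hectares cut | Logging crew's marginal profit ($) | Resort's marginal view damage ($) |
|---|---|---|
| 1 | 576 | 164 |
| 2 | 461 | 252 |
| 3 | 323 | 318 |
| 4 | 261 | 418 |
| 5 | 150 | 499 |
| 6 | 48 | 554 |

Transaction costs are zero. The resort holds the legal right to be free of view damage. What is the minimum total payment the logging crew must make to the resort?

Efficient level: marginal profit ≥ marginal view damage through level 3, so k* = 3.
With the resort holding the right, the logging crew must at least compensate total damage at k*: 164 + 252 + 318 = 734.

$734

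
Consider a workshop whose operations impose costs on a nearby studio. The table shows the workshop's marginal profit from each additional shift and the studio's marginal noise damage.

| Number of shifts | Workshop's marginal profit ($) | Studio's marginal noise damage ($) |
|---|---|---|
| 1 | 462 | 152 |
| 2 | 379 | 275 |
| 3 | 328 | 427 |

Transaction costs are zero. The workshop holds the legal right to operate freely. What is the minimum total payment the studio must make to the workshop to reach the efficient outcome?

Left alone the workshop would choose level 3 (marginal profit stays positive).
Efficient level: k* = 2 (marginal profit ≥ marginal noise damage through 2).
The studio must at least cover the workshop's forgone profit from cutting 3→2: 328 = 328.

$328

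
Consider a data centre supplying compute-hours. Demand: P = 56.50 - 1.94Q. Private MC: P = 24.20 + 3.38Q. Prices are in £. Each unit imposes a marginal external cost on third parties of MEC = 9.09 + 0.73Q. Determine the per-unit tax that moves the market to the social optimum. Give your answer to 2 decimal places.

tax = £11.89 per unit

Social marginal cost = private MC + MEC = 33.29 + 4.11Q.
Set SMC = demand: 33.29 + 4.11Q = 56.50 - 1.94Q → Q* = 3.8364.
The Pigouvian tax equals MEC at Q*: 9.09 + 0.73×3.8364 = 11.8906.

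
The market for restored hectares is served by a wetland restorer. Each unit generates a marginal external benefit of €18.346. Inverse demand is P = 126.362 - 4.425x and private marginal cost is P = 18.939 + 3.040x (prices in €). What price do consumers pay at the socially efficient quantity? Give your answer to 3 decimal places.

P = €51.810

Social marginal cost = private MC − MEB = 0.593 + 3.040x.
Set SMC = demand: 0.593 + 3.040x = 126.362 - 4.425x → x* = 16.8478.
Consumer price on the demand curve at x*: 126.362 − 4.425×16.8478 = 51.8105.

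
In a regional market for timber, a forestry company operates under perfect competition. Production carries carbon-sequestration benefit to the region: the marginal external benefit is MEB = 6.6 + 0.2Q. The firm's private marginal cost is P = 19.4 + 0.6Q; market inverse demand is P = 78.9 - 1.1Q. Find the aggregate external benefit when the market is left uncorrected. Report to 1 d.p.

353.5

Market equilibrium (private): 19.4 + 0.6Q = 78.9 - 1.1Q → Q_m = 35.0000.
Total external benefit = ∫₀^{Q_m} (6.6 + 0.2Q) dQ = 6.6×35.0000 + ½×0.2×35.0000² = 353.5000.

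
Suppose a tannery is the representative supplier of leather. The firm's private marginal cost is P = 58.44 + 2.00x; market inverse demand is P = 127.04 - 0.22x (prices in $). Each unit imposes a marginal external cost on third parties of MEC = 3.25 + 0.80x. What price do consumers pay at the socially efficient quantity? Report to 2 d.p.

Social marginal cost = private MC + MEC = 61.69 + 2.80x.
Set SMC = demand: 61.69 + 2.80x = 127.04 - 0.22x → x* = 21.6391.
Consumer price on the demand curve at x*: 127.04 − 0.22×21.6391 = 122.2794.

P = $122.28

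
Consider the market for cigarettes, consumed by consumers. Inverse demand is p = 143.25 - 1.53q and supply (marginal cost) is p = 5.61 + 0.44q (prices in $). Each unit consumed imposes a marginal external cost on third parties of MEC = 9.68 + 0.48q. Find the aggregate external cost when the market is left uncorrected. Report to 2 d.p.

Market equilibrium (private): 5.61 + 0.44q = 143.25 - 1.53q → q_m = 69.8680.
Total external cost = ∫₀^{q_m} (9.68 + 0.48q) dq = 9.68×69.8680 + ½×0.48×69.8680² = 1847.8912.

$1847.89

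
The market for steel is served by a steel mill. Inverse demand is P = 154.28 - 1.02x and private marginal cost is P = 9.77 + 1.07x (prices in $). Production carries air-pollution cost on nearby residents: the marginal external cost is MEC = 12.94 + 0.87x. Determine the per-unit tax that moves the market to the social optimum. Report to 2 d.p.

tax = $51.61 per unit

Social marginal cost = private MC + MEC = 22.71 + 1.94x.
Set SMC = demand: 22.71 + 1.94x = 154.28 - 1.02x → x* = 44.4493.
The Pigouvian tax equals MEC at x*: 12.94 + 0.87×44.4493 = 51.6109.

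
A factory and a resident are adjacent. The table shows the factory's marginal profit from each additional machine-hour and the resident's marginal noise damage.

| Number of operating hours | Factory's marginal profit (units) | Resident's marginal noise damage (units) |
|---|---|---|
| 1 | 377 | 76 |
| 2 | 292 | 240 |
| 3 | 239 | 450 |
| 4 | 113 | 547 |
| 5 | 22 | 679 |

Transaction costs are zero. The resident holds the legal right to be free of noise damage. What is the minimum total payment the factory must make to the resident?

Efficient level: marginal profit ≥ marginal noise damage through level 2, so k* = 2.
With the resident holding the right, the factory must at least compensate total damage at k*: 76 + 240 = 316.

316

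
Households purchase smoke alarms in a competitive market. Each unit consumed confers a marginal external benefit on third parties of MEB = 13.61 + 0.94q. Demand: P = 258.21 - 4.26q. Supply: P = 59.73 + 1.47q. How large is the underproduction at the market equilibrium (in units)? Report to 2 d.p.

9.64 units

Market equilibrium (private): 59.73 + 1.47q = 258.21 - 4.26q → q_m = 34.6387.
Social marginal benefit = demand + MEB = 271.82 - 3.32q.
Set SMB = MC: 271.82 - 3.32q = 59.73 + 1.47q → q* = 44.2777.
Gap = |34.6387 − 44.2777| = 9.6390.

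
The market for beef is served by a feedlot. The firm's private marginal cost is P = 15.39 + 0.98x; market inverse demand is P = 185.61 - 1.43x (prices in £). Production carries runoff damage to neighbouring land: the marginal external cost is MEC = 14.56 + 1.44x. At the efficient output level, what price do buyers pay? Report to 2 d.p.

Social marginal cost = private MC + MEC = 29.95 + 2.42x.
Set SMC = demand: 29.95 + 2.42x = 185.61 - 1.43x → x* = 40.4312.
Consumer price on the demand curve at x*: 185.61 − 1.43×40.4312 = 127.7934.

P = £127.79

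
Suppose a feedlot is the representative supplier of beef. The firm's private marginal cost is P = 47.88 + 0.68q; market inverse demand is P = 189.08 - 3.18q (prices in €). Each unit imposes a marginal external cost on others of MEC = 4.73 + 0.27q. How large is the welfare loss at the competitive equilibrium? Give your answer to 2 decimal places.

Market equilibrium (private): 47.88 + 0.68q = 189.08 - 3.18q → q_m = 36.5803.
Social marginal cost = private MC + MEC = 52.61 + 0.95q.
Set SMC = demand: 52.61 + 0.95q = 189.08 - 3.18q → q* = 33.0436.
Height of the DWL triangle at q_m is SMC(q_m) − demand(q_m) = MEC(q_m) = 14.6067.
DWL = ½ × 3.5367 × 14.6067 = 25.8298.

DWL = €25.83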